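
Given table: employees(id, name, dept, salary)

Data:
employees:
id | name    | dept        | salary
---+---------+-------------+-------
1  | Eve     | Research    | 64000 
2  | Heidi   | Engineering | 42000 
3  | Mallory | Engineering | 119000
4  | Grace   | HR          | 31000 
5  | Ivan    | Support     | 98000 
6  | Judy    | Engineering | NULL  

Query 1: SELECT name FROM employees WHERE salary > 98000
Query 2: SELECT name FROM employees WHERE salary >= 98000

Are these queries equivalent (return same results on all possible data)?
No, not equivalent

Query 1 returns: [('Mallory',)]
Query 2 returns: [('Mallory',), ('Ivan',)]

Reason: > vs >= gives different results when salary = 98000 exists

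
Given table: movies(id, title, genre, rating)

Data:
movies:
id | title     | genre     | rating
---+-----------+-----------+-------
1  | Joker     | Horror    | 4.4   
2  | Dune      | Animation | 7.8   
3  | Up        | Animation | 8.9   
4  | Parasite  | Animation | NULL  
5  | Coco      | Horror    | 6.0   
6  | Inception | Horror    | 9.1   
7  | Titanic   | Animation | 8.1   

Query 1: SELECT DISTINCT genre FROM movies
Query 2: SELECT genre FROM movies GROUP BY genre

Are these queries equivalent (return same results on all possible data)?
Yes, equivalent

Both queries return: [('Animation',), ('Horror',)]

Reason: Both get unique genres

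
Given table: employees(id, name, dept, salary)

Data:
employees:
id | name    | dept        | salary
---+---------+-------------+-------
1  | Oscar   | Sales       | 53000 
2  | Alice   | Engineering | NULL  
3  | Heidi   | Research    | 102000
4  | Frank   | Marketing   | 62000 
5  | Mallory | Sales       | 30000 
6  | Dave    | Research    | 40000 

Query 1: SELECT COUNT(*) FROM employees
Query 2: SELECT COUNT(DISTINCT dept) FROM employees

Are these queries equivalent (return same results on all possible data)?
No, not equivalent

Query 1 returns: [(6,)]
Query 2 returns: [(4,)]

Reason: COUNT(*) counts rows, COUNT(DISTINCT dept) counts unique depts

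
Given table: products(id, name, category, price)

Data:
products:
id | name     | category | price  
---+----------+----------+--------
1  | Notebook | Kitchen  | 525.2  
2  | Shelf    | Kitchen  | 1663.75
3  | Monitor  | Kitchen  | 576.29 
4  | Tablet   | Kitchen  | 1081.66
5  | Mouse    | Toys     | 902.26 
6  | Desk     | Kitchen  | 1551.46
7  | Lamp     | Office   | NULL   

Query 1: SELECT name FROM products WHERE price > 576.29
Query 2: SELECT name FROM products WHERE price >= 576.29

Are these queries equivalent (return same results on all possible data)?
No, not equivalent

Query 1 returns: [('Shelf',), ('Tablet',), ('Mouse',), ('Desk',)]
Query 2 returns: [('Shelf',), ('Monitor',), ('Tablet',), ('Mouse',), ('Desk',)]

Reason: > vs >= gives different results when price = 576.29 exists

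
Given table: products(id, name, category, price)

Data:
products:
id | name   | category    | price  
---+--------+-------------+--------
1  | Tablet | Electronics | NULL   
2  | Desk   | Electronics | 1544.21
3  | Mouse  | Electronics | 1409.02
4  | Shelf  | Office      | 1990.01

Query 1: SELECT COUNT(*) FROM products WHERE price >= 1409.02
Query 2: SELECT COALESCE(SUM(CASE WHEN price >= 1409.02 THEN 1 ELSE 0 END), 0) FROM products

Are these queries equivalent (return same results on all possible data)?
Yes, equivalent

Both queries return: [(3,)]

Reason: COUNT with WHERE vs conditional SUM (COALESCE handles empty-table NULL)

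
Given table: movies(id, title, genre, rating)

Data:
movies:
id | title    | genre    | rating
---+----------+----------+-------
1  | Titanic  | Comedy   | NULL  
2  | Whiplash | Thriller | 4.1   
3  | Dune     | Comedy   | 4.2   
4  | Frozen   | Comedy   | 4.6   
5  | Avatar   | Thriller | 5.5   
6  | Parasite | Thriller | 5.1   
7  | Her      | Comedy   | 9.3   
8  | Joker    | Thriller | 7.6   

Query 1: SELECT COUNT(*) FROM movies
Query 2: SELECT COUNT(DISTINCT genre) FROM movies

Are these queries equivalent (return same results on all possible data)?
No, not equivalent

Query 1 returns: [(8,)]
Query 2 returns: [(2,)]

Reason: COUNT(*) counts rows, COUNT(DISTINCT genre) counts unique genres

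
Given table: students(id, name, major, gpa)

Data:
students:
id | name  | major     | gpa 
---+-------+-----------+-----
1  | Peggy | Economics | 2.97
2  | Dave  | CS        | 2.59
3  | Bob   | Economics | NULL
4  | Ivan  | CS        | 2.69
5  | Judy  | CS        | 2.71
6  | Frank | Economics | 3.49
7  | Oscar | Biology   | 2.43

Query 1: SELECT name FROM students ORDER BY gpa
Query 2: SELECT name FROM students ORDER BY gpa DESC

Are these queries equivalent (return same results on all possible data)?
No, not equivalent

Query 1 returns: [('Bob',), ('Oscar',), ('Dave',), ('Ivan',), ('Judy',), ('Peggy',), ('Frank',)]
Query 2 returns: [('Frank',), ('Peggy',), ('Judy',), ('Ivan',), ('Dave',), ('Oscar',), ('Bob',)]

Reason: ASC vs DESC gives opposite ordering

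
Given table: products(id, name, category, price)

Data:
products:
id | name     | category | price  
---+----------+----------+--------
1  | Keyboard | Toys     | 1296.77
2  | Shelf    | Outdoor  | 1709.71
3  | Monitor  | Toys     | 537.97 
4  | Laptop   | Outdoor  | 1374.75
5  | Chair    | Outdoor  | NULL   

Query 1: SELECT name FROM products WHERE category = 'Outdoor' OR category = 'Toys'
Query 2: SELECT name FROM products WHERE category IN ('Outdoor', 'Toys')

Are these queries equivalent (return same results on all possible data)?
Yes, equivalent

Both queries return: [('Chair',), ('Keyboard',), ('Laptop',), ('Monitor',), ('Shelf',)]

Reason: OR vs IN are equivalent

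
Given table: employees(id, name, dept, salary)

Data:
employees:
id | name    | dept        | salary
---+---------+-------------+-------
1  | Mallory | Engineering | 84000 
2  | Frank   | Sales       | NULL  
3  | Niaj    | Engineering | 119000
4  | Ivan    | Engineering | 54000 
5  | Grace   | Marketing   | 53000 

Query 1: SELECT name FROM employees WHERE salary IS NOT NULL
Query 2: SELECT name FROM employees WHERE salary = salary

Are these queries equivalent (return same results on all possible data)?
Yes, equivalent

Both queries return: [('Grace',), ('Ivan',), ('Mallory',), ('Niaj',)]

Reason: IS NOT NULL vs self-equality (both exclude NULLs)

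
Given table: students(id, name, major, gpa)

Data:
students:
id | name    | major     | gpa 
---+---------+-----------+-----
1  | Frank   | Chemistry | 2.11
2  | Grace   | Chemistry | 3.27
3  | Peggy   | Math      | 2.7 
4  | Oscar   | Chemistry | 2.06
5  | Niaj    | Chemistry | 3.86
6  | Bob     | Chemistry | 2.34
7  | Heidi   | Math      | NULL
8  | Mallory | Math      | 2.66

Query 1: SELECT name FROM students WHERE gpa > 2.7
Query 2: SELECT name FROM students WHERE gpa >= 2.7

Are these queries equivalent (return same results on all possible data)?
No, not equivalent

Query 1 returns: [('Grace',), ('Niaj',)]
Query 2 returns: [('Grace',), ('Peggy',), ('Niaj',)]

Reason: > vs >= gives different results when gpa = 2.7 exists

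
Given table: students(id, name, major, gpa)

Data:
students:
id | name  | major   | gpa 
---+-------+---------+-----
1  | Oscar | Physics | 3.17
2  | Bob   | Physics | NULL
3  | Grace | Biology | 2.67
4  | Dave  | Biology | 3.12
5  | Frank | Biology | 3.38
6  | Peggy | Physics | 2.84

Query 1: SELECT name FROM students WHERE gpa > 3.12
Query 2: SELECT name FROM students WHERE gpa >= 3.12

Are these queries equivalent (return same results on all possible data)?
No, not equivalent

Query 1 returns: [('Oscar',), ('Frank',)]
Query 2 returns: [('Oscar',), ('Dave',), ('Frank',)]

Reason: > vs >= gives different results when gpa = 3.12 exists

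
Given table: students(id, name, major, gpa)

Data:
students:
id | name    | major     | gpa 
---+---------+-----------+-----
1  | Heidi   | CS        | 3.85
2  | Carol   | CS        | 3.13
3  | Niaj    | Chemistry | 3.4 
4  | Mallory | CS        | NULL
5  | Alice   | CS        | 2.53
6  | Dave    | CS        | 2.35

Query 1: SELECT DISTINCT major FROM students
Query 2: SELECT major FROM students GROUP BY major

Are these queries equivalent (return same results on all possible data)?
Yes, equivalent

Both queries return: [('CS',), ('Chemistry',)]

Reason: Both get unique majors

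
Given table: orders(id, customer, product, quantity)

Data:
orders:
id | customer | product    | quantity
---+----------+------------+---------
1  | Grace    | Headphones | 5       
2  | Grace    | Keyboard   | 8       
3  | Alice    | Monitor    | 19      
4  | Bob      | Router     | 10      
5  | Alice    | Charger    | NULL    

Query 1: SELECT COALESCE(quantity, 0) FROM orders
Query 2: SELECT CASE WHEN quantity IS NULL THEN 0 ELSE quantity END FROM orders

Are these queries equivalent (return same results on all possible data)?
Yes, equivalent

Both queries return: [(0,), (5,), (8,), (10,), (19,)]

Reason: COALESCE vs CASE for NULL handling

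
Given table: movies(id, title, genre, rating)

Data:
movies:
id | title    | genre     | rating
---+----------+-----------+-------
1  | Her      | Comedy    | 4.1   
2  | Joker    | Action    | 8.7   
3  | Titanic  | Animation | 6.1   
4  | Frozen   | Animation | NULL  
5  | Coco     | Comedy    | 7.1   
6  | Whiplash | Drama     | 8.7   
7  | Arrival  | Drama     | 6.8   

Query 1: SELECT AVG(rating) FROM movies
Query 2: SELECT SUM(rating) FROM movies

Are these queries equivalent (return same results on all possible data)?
No, not equivalent

Query 1 returns: [(6.916666666666667,)]
Query 2 returns: [(41.5,)]

Reason: AVG vs SUM give different aggregate values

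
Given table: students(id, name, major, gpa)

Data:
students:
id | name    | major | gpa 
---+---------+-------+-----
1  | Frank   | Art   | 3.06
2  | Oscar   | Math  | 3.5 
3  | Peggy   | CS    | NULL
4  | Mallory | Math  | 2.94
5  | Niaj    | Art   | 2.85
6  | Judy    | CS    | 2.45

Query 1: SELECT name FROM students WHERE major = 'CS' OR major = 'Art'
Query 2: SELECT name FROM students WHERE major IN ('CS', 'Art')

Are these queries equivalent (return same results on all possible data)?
Yes, equivalent

Both queries return: [('Frank',), ('Judy',), ('Niaj',), ('Peggy',)]

Reason: OR vs IN are equivalent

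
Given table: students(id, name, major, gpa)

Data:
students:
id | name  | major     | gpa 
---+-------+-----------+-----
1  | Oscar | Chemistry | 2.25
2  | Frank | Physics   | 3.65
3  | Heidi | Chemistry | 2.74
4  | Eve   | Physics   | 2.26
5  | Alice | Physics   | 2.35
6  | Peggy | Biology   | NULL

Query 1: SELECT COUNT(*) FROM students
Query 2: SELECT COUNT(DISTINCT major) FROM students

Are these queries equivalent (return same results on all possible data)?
No, not equivalent

Query 1 returns: [(6,)]
Query 2 returns: [(3,)]

Reason: COUNT(*) counts rows, COUNT(DISTINCT major) counts unique majors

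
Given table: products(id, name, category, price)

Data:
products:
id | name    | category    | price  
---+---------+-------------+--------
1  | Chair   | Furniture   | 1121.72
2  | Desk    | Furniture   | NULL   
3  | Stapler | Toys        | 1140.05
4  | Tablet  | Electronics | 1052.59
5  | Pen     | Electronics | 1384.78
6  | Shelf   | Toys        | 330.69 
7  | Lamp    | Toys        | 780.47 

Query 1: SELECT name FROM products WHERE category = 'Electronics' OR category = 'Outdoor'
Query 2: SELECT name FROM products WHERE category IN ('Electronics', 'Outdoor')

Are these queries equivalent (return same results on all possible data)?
Yes, equivalent

Both queries return: [('Pen',), ('Tablet',)]

Reason: OR vs IN are equivalent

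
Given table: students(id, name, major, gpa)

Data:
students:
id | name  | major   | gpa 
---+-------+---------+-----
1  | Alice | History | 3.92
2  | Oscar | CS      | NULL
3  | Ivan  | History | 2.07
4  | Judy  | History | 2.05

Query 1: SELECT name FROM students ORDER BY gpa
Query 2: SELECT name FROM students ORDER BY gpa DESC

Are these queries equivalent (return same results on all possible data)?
No, not equivalent

Query 1 returns: [('Oscar',), ('Judy',), ('Ivan',), ('Alice',)]
Query 2 returns: [('Alice',), ('Ivan',), ('Judy',), ('Oscar',)]

Reason: ASC vs DESC gives opposite ordering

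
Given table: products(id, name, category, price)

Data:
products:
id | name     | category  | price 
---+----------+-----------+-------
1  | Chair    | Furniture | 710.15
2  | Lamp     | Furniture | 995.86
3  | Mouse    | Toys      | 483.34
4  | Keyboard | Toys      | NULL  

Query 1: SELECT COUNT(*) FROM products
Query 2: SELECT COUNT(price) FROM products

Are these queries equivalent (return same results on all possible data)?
No, not equivalent

Query 1 returns: [(4,)]
Query 2 returns: [(3,)]

Reason: COUNT(*) includes NULLs, COUNT(column) excludes them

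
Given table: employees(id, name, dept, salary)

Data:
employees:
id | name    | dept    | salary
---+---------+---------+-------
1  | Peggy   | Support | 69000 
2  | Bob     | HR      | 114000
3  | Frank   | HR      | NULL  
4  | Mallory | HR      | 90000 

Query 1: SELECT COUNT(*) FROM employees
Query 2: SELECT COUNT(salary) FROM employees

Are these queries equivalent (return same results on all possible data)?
No, not equivalent

Query 1 returns: [(4,)]
Query 2 returns: [(3,)]

Reason: COUNT(*) includes NULLs, COUNT(column) excludes them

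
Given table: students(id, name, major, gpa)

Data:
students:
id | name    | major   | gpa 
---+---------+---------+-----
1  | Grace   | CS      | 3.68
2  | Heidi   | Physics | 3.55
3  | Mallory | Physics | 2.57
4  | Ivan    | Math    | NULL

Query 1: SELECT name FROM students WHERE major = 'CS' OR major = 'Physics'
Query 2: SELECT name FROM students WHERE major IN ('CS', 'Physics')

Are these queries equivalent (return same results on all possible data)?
Yes, equivalent

Both queries return: [('Grace',), ('Heidi',), ('Mallory',)]

Reason: OR vs IN are equivalent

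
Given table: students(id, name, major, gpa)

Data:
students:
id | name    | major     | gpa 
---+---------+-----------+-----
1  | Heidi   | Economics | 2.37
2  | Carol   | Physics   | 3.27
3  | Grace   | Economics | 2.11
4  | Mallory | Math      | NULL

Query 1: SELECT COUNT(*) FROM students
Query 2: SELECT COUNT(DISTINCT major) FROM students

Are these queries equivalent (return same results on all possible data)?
No, not equivalent

Query 1 returns: [(4,)]
Query 2 returns: [(3,)]

Reason: COUNT(*) counts rows, COUNT(DISTINCT major) counts unique majors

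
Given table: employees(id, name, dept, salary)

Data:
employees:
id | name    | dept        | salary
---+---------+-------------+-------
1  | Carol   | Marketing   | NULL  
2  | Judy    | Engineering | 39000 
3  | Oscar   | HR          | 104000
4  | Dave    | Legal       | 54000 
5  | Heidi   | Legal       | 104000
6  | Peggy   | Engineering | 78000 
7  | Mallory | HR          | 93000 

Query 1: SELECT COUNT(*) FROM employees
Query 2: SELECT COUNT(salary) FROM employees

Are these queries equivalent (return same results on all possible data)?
No, not equivalent

Query 1 returns: [(7,)]
Query 2 returns: [(6,)]

Reason: COUNT(*) includes NULLs, COUNT(column) excludes them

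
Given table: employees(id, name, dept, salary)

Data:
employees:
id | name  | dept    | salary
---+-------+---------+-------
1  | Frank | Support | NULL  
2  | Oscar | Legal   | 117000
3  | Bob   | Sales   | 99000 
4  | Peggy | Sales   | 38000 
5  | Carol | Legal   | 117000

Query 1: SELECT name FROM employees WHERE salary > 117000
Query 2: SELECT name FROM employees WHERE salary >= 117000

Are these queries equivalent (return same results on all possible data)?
No, not equivalent

Query 1 returns: []
Query 2 returns: [('Oscar',), ('Carol',)]

Reason: > vs >= gives different results when salary = 117000 exists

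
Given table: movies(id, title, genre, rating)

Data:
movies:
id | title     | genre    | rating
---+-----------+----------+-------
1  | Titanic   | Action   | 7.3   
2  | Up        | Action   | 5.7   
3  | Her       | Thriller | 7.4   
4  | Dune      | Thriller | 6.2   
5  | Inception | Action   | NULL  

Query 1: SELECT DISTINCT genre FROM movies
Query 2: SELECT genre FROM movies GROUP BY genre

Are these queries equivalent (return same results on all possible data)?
Yes, equivalent

Both queries return: [('Action',), ('Thriller',)]

Reason: Both get unique genres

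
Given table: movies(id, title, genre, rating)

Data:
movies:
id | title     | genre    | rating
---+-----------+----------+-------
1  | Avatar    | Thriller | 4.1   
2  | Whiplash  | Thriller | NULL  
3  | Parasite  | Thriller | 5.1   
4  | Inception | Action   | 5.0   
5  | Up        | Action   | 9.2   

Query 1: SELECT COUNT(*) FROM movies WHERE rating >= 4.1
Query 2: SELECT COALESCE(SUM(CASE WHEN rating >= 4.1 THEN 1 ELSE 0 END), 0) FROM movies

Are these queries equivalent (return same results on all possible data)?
Yes, equivalent

Both queries return: [(4,)]

Reason: COUNT with WHERE vs conditional SUM (COALESCE handles empty-table NULL)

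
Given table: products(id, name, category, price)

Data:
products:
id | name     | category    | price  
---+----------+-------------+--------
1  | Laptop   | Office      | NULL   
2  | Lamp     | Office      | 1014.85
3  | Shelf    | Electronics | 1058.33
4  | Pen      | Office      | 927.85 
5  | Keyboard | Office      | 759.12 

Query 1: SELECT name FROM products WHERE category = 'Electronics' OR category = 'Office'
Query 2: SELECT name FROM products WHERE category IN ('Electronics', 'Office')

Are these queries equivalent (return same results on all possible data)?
Yes, equivalent

Both queries return: [('Keyboard',), ('Lamp',), ('Laptop',), ('Pen',), ('Shelf',)]

Reason: OR vs IN are equivalent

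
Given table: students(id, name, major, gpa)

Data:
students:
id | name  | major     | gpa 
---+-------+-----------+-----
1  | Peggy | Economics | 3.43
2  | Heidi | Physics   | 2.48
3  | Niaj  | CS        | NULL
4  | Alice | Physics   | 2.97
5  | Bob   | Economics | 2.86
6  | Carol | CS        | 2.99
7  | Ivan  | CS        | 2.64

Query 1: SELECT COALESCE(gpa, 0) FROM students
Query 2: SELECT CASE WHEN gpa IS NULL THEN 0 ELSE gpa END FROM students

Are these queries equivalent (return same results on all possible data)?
Yes, equivalent

Both queries return: [(0,), (2.48,), (2.64,), (2.86,), (2.97,), (2.99,), (3.43,)]

Reason: COALESCE vs CASE for NULL handling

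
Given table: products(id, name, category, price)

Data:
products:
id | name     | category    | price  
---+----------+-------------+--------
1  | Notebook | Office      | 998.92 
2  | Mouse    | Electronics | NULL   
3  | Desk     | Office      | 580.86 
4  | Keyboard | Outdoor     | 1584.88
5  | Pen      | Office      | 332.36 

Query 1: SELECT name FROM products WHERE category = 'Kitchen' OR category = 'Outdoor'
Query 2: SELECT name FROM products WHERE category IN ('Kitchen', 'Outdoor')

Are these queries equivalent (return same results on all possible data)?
Yes, equivalent

Both queries return: [('Keyboard',)]

Reason: OR vs IN are equivalent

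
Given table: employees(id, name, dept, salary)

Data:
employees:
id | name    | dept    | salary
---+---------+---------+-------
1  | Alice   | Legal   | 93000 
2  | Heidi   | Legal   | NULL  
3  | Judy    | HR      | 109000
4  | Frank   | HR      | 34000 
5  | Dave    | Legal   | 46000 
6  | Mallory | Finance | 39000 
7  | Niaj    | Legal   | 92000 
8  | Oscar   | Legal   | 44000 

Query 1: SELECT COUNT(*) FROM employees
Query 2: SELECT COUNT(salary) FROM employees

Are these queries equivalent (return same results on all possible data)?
No, not equivalent

Query 1 returns: [(8,)]
Query 2 returns: [(7,)]

Reason: COUNT(*) includes NULLs, COUNT(column) excludes them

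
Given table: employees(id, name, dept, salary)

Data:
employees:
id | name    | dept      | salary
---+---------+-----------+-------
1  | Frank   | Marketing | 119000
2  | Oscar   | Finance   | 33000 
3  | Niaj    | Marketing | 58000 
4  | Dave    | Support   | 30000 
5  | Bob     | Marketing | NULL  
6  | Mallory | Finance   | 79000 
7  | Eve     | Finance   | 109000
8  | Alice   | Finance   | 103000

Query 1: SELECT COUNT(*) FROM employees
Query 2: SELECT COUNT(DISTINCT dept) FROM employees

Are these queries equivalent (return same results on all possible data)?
No, not equivalent

Query 1 returns: [(8,)]
Query 2 returns: [(3,)]

Reason: COUNT(*) counts rows, COUNT(DISTINCT dept) counts unique depts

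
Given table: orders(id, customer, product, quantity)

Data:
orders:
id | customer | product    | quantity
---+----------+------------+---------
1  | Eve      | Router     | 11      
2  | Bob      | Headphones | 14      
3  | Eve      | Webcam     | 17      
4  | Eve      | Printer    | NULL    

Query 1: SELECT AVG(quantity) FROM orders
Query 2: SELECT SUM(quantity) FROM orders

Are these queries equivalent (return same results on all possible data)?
No, not equivalent

Query 1 returns: [(14.0,)]
Query 2 returns: [(42,)]

Reason: AVG vs SUM give different aggregate values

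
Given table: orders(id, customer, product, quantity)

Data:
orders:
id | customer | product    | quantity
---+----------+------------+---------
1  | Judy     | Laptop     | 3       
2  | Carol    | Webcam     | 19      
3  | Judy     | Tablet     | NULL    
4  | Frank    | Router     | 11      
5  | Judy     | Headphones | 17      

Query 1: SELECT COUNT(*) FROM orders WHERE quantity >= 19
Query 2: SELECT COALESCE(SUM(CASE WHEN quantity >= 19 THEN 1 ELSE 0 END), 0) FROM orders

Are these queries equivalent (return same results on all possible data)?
Yes, equivalent

Both queries return: [(1,)]

Reason: COUNT with WHERE vs conditional SUM (COALESCE handles empty-table NULL)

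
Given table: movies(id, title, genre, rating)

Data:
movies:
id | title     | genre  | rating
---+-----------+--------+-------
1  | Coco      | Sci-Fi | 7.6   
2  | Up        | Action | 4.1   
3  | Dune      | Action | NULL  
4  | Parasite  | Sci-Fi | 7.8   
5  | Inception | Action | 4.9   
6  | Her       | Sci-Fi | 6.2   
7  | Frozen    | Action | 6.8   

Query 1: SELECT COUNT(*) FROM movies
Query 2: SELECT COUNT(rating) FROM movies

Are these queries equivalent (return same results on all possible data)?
No, not equivalent

Query 1 returns: [(7,)]
Query 2 returns: [(6,)]

Reason: COUNT(*) includes NULLs, COUNT(column) excludes them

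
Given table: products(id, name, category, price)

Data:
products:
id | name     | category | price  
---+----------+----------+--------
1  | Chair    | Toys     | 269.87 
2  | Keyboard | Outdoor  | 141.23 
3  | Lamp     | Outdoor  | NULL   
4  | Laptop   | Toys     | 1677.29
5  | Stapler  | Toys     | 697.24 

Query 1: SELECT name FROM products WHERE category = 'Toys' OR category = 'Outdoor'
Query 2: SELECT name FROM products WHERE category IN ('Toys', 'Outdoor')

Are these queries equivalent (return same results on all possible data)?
Yes, equivalent

Both queries return: [('Chair',), ('Keyboard',), ('Lamp',), ('Laptop',), ('Stapler',)]

Reason: OR vs IN are equivalent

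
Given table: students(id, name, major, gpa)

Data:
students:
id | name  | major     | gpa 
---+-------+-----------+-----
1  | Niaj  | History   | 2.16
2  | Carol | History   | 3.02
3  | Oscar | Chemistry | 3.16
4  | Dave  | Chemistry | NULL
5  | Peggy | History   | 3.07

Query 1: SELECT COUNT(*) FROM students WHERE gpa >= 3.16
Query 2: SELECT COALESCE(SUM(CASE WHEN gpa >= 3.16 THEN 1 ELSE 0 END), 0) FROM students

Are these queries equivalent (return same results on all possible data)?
Yes, equivalent

Both queries return: [(1,)]

Reason: COUNT with WHERE vs conditional SUM (COALESCE handles empty-table NULL)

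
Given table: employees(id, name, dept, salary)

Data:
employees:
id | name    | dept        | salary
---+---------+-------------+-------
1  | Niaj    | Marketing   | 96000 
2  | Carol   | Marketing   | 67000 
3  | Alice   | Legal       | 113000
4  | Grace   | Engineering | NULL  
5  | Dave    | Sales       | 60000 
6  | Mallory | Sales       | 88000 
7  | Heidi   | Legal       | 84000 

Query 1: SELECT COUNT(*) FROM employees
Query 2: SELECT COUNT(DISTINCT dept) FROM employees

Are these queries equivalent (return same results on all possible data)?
No, not equivalent

Query 1 returns: [(7,)]
Query 2 returns: [(4,)]

Reason: COUNT(*) counts rows, COUNT(DISTINCT dept) counts unique depts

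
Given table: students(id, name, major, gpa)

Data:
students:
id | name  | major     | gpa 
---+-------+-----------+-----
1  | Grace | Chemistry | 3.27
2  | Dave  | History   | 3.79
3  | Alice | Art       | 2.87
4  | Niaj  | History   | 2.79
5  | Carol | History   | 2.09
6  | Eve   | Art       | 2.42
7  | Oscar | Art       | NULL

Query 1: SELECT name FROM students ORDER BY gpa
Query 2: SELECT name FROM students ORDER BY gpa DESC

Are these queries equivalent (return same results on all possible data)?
No, not equivalent

Query 1 returns: [('Oscar',), ('Carol',), ('Eve',), ('Niaj',), ('Alice',), ('Grace',), ('Dave',)]
Query 2 returns: [('Dave',), ('Grace',), ('Alice',), ('Niaj',), ('Eve',), ('Carol',), ('Oscar',)]

Reason: ASC vs DESC gives opposite ordering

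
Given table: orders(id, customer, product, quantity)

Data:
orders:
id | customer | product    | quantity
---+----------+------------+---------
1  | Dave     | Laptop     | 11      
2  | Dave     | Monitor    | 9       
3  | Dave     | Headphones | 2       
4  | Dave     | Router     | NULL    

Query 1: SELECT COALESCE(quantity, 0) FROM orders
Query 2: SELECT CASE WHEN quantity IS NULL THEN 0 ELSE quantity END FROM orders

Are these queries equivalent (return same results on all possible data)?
Yes, equivalent

Both queries return: [(0,), (2,), (9,), (11,)]

Reason: COALESCE vs CASE for NULL handling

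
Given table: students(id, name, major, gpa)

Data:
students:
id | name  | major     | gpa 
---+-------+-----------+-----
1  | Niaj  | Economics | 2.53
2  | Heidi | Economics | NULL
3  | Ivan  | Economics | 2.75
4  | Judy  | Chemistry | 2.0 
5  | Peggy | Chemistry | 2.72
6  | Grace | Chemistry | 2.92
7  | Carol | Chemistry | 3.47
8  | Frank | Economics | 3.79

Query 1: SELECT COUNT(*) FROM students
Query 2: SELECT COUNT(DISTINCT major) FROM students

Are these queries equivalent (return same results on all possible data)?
No, not equivalent

Query 1 returns: [(8,)]
Query 2 returns: [(2,)]

Reason: COUNT(*) counts rows, COUNT(DISTINCT major) counts unique majors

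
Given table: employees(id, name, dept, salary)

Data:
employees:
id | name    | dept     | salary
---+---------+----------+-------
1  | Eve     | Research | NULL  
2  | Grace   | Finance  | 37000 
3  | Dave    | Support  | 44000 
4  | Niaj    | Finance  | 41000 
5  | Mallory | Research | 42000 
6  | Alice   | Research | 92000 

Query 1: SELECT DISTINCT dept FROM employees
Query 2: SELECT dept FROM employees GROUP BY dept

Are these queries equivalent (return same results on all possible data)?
Yes, equivalent

Both queries return: [('Finance',), ('Research',), ('Support',)]

Reason: Both get unique depts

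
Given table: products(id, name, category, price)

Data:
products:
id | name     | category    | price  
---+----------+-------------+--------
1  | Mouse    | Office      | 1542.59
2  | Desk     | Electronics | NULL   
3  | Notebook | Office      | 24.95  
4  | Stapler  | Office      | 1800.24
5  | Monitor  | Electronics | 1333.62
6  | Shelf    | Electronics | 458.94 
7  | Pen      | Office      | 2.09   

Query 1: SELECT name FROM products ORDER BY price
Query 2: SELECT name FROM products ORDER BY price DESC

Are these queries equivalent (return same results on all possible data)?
No, not equivalent

Query 1 returns: [('Desk',), ('Pen',), ('Notebook',), ('Shelf',), ('Monitor',), ('Mouse',), ('Stapler',)]
Query 2 returns: [('Stapler',), ('Mouse',), ('Monitor',), ('Shelf',), ('Notebook',), ('Pen',), ('Desk',)]

Reason: ASC vs DESC gives opposite ordering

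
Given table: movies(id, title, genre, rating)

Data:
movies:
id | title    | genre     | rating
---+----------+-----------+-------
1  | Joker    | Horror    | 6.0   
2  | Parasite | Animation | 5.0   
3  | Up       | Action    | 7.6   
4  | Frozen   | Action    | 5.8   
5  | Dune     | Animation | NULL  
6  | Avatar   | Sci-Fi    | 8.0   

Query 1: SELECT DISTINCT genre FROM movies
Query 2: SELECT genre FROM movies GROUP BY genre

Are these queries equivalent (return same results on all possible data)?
Yes, equivalent

Both queries return: [('Action',), ('Animation',), ('Horror',), ('Sci-Fi',)]

Reason: Both get unique genres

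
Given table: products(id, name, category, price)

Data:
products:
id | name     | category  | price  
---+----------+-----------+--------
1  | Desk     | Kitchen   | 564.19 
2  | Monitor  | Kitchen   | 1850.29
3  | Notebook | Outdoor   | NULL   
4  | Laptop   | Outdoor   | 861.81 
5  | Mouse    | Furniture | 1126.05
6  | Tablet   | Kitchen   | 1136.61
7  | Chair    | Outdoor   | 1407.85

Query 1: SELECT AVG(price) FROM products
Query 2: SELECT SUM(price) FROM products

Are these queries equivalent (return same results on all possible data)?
No, not equivalent

Query 1 returns: [(1157.8,)]
Query 2 returns: [(6946.799999999999,)]

Reason: AVG vs SUM give different aggregate values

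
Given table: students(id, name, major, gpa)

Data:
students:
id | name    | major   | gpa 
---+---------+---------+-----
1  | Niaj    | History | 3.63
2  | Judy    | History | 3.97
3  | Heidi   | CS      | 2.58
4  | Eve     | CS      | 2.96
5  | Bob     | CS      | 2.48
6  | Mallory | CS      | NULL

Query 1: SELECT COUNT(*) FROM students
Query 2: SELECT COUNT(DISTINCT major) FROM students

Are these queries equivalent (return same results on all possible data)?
No, not equivalent

Query 1 returns: [(6,)]
Query 2 returns: [(2,)]

Reason: COUNT(*) counts rows, COUNT(DISTINCT major) counts unique majors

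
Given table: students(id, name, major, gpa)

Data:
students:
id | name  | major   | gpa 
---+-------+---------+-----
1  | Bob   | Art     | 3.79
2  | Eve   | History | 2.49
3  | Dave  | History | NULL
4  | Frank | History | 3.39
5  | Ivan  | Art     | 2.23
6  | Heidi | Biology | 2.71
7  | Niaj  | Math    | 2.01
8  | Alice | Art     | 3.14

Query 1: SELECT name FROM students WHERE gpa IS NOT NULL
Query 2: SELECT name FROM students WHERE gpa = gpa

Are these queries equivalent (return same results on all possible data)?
Yes, equivalent

Both queries return: [('Alice',), ('Bob',), ('Eve',), ('Frank',), ('Heidi',), ('Ivan',), ('Niaj',)]

Reason: IS NOT NULL vs self-equality (both exclude NULLs)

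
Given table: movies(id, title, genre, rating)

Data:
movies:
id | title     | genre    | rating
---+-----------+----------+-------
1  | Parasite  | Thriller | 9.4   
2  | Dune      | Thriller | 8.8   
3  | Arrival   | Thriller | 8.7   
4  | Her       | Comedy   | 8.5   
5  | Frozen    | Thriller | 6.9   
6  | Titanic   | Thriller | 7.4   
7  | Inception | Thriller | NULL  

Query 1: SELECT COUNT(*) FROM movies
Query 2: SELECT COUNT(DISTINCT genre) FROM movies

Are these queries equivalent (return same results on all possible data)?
No, not equivalent

Query 1 returns: [(7,)]
Query 2 returns: [(2,)]

Reason: COUNT(*) counts rows, COUNT(DISTINCT genre) counts unique genres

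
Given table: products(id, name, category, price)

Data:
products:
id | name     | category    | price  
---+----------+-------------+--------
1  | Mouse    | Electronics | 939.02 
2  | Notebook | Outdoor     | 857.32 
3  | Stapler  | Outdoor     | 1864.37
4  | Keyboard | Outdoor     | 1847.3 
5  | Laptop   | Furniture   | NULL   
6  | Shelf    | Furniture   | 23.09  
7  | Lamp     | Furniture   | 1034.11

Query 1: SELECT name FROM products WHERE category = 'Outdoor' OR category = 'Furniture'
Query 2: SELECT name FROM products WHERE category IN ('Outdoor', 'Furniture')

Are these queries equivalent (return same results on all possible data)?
Yes, equivalent

Both queries return: [('Keyboard',), ('Lamp',), ('Laptop',), ('Notebook',), ('Shelf',), ('Stapler',)]

Reason: OR vs IN are equivalent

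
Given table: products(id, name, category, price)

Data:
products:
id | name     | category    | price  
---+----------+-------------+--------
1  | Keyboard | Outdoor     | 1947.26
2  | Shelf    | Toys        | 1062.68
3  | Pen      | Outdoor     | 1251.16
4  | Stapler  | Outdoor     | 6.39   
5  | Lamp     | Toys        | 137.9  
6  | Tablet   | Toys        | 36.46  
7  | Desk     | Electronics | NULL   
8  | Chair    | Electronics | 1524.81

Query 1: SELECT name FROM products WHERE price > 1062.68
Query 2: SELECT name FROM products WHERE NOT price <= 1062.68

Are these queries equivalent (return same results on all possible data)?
Yes, equivalent

Both queries return: [('Chair',), ('Keyboard',), ('Pen',)]

Reason: Both filter price > 1062.68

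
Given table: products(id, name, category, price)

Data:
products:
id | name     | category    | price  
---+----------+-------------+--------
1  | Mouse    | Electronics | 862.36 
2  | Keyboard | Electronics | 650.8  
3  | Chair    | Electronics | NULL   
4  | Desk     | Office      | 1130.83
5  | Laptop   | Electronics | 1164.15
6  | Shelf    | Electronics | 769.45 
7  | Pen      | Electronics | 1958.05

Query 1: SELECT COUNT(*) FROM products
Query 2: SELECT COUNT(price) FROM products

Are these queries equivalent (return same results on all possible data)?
No, not equivalent

Query 1 returns: [(7,)]
Query 2 returns: [(6,)]

Reason: COUNT(*) includes NULLs, COUNT(column) excludes them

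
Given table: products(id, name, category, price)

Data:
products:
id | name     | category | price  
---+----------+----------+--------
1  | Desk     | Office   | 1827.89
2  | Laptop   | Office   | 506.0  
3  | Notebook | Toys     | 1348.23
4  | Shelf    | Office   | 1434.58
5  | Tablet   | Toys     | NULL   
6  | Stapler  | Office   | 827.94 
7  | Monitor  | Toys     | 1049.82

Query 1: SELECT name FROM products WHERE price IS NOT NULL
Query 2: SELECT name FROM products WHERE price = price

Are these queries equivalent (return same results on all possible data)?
Yes, equivalent

Both queries return: [('Desk',), ('Laptop',), ('Monitor',), ('Notebook',), ('Shelf',), ('Stapler',)]

Reason: IS NOT NULL vs self-equality (both exclude NULLs)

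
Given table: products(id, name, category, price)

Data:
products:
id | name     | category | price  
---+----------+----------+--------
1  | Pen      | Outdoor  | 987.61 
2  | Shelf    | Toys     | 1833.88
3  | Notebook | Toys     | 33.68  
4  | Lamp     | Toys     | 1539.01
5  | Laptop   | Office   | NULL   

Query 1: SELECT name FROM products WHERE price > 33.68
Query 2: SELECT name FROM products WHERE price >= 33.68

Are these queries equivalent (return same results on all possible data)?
No, not equivalent

Query 1 returns: [('Pen',), ('Shelf',), ('Lamp',)]
Query 2 returns: [('Pen',), ('Shelf',), ('Notebook',), ('Lamp',)]

Reason: > vs >= gives different results when price = 33.68 exists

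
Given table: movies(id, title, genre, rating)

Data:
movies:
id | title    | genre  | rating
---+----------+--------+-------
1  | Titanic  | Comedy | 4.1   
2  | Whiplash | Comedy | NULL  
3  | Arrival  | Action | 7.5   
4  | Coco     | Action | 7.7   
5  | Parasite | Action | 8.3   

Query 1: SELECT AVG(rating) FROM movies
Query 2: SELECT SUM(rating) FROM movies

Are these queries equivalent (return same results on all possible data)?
No, not equivalent

Query 1 returns: [(6.9,)]
Query 2 returns: [(27.6,)]

Reason: AVG vs SUM give different aggregate values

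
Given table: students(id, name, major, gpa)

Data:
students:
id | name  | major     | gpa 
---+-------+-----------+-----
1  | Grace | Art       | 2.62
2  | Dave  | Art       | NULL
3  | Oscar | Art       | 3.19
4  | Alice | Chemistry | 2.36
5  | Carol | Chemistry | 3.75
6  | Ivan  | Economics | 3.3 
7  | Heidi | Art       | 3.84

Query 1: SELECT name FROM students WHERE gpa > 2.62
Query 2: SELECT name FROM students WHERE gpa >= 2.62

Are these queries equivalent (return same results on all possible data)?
No, not equivalent

Query 1 returns: [('Oscar',), ('Carol',), ('Ivan',), ('Heidi',)]
Query 2 returns: [('Grace',), ('Oscar',), ('Carol',), ('Ivan',), ('Heidi',)]

Reason: > vs >= gives different results when gpa = 2.62 exists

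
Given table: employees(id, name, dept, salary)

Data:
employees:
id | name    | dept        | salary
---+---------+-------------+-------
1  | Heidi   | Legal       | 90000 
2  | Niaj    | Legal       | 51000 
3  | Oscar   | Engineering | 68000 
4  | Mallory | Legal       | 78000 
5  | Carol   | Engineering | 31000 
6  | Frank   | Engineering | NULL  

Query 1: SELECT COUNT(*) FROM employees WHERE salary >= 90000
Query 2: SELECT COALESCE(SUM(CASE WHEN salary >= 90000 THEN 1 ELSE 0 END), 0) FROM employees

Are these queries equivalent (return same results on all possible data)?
Yes, equivalent

Both queries return: [(1,)]

Reason: COUNT with WHERE vs conditional SUM (COALESCE handles empty-table NULL)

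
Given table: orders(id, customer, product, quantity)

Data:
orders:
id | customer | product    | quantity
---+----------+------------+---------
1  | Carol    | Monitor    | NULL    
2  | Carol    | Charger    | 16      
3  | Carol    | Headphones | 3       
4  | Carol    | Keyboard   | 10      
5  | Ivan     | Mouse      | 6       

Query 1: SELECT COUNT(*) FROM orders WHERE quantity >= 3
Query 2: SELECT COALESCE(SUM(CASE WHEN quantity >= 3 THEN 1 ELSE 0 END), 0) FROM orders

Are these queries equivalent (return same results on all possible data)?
Yes, equivalent

Both queries return: [(4,)]

Reason: COUNT with WHERE vs conditional SUM (COALESCE handles empty-table NULL)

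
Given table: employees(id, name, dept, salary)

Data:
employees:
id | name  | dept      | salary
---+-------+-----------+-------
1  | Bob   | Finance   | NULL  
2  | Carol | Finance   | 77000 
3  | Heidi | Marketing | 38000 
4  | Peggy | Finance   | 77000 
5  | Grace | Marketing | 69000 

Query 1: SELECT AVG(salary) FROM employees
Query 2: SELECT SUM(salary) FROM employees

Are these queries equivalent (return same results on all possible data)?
No, not equivalent

Query 1 returns: [(65250.0,)]
Query 2 returns: [(261000,)]

Reason: AVG vs SUM give different aggregate values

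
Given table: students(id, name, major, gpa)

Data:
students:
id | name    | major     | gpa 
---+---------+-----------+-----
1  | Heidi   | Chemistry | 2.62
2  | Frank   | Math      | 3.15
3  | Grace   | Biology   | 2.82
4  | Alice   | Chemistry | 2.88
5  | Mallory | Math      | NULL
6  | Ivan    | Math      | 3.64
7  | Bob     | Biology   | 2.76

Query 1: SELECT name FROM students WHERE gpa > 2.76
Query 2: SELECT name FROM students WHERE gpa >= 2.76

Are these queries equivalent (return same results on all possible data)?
No, not equivalent

Query 1 returns: [('Frank',), ('Grace',), ('Alice',), ('Ivan',)]
Query 2 returns: [('Frank',), ('Grace',), ('Alice',), ('Ivan',), ('Bob',)]

Reason: > vs >= gives different results when gpa = 2.76 exists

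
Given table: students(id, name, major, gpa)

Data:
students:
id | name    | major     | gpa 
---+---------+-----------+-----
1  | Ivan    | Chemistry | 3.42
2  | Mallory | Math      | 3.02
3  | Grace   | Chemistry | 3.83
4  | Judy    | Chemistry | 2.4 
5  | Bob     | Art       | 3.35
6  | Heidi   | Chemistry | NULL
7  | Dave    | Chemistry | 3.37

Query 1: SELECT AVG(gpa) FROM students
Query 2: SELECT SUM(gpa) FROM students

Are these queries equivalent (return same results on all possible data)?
No, not equivalent

Query 1 returns: [(3.231666666666667,)]
Query 2 returns: [(19.39,)]

Reason: AVG vs SUM give different aggregate values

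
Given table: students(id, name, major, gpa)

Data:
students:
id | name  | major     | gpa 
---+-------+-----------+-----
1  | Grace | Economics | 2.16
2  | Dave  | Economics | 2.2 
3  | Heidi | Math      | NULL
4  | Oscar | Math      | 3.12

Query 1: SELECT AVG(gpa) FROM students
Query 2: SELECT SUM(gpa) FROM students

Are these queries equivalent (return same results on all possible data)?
No, not equivalent

Query 1 returns: [(2.4933333333333336,)]
Query 2 returns: [(7.48,)]

Reason: AVG vs SUM give different aggregate values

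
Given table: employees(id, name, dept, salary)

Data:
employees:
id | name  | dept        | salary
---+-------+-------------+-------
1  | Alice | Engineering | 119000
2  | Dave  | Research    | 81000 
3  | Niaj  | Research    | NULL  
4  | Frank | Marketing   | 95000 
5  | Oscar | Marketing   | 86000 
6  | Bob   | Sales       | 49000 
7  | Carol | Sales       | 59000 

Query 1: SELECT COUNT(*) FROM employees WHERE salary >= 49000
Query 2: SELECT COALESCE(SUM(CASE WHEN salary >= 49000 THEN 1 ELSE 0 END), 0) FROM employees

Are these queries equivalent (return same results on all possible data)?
Yes, equivalent

Both queries return: [(6,)]

Reason: COUNT with WHERE vs conditional SUM (COALESCE handles empty-table NULL)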